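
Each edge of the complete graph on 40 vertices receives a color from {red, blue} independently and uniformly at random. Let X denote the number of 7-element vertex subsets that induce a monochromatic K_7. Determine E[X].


Let X = Σ_S X_S over the C(40, 7) = 18643560 subsets S of size 7, where X_S = 1 if the K_7 on S is monochromatic.
For a fixed S, the K_7 on S has C(7, 2) = 21 edges. P[all 21 edges red] = (1/2)^21, and likewise for blue, so P[monochromatic] = 2·(1/2)^21 = 2^{1 − 21} = 1/1048576.
By linearity: E[X] = C(40, 7) · 2^{1 − 21} = 18643560 · 1/1048576 = 2330445/131072.
Numerically: E[X] ≈ 17.7799.

E[X] = C(40,7)·2^(1−C(7,2)) = 2330445/131072 ≈ 17.7799.


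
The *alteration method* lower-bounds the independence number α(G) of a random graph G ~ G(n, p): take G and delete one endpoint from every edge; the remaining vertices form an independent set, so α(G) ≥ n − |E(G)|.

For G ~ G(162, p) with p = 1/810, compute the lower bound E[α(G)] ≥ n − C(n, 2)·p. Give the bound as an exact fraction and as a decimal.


E[|E(G)|] = C(162, 2)·p = 13041 · (1/810) = 161/10.
E[α(G)] ≥ n − E[|E(G)|] = 162 − 161/10 = 1459/10.
Numerically: ≈ 145.900000.
(This is only a lower bound; the true E[α(G)] may be larger.)

E[α(G)] ≥ 1459/10 ≈ 145.900000.


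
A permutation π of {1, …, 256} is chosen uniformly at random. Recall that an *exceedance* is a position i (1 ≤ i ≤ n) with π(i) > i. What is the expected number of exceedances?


Write X = Σ_{i=1}^{256} X_i, where X_i = 1_{π(i) > i}.
For each fixed i, π(i) is uniform over {1, …, 256} (marginal of a uniform permutation), so P[π(i) > i] = (n − i)/n. Summing: Σ_{i=1}^{256} (n − i)/n = (0 + 1 + … + 255)/256 = 256(256 − 1)/(2·256) = (256 − 1)/2.
Hence E[X] = Σ_{i=1}^{256} (256 − i)/256 = 255/2 ≈ 127.50000.

E[X] = 255/2 = 127.50000.


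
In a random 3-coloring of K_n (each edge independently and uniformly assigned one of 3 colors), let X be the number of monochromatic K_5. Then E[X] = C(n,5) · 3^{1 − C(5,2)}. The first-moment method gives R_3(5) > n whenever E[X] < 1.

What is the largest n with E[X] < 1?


We need C(n, 5) · 3^{1 − 10} < 1, i.e. C(n, 5) < 3^{10 − 1} = 19683.
Check values of n near the boundary:
  n = 15: C(15, 5) = 3003; 3003 < 19683? YES
  n = 16: C(16, 5) = 4368; 4368 < 19683? YES
  n = 17: C(17, 5) = 6188; 6188 < 19683? YES
  n = 18: C(18, 5) = 8568; 8568 < 19683? YES
  n = 19: C(19, 5) = 11628; 11628 < 19683? YES
  n = 20: C(20, 5) = 15504; 15504 < 19683? YES
  n = 21: C(21, 5) = 20349; 20349 < 19683? NO
  n = 22: C(22, 5) = 26334; 26334 < 19683? NO
  n = 23: C(23, 5) = 33649; 33649 < 19683? NO
The largest n with C(n, 5) < 19683 is n = 20 (where E[X] = 5168/6561 ≈ 0.78768). Hence R_3(5) > 20, i.e. R_3(5) ≥ 21.

Largest n = 20; hence R_3(5) > 20.


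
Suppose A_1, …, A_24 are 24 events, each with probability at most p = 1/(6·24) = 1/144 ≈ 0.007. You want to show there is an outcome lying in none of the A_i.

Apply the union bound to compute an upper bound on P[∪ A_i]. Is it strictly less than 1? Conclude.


Union bound: P[∪_{i=1}^{24} A_i] ≤ Σ_i P[A_i] ≤ 24·p = 24·(1/144) = 1/6.
Numerically: 1/6 ≈ 0.167.
Is 1/6 < 1? YES.
Since P[∪ A_i] ≤ 1/6 < 1, the complement has P[∩ A_i^c] ≥ 1 − 1/6 = 5/6 > 0, so some outcome avoids every A_i.

24·p = 1/6 ≈ 0.167; existence CERTIFIED by the union bound.


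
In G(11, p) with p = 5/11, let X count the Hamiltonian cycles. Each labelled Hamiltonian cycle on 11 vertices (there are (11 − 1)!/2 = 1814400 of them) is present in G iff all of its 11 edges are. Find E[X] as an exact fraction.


K_11 has (11 − 1)!/2 = 1814400 labelled Hamiltonian cycles.
For each such Hamiltonian cycle H, let X_H = 1 if all 11 edges of H are present in G. Then P[X_H = 1] = p^{11} = (5/11)^{11} = 48828125/285311670611.
Summing the indicators: E[X] = Σ_H E[X_H] = 1814400 · p^{11} = 1814400 · 48828125/285311670611 = 88593750000000/285311670611.
Numerically: E[X] ≈ 310.516.

E[X] = 1814400 · (5/11)^{11} = 88593750000000/285311670611 ≈ 310.516.


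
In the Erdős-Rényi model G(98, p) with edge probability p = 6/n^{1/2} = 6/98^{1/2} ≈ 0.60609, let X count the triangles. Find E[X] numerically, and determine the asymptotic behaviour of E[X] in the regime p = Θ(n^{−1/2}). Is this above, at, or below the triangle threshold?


Number of potential triangles: C(98, 3) = 152096.
Each occurs with probability p³ ≈ (0.60609)³ ≈ 2.2264587e-01.
By linearity: E[X] = C(98, 3)·p³ ≈ 152096 · 2.2264587e-01 ≈ 33863.54578.
Since α = 1/2 < 1, p = c/n^{1/2} ≫ 1/n is above the triangle threshold p ~ 1/n. Asymptotically E[X] ~ (c³/6)·n^{3(1−α)} = (6³/6)·n^{1.5} → ∞; triangles are abundant w.h.p.

E[X] ≈ 33863.54578; in regime p = Θ(1/n^{1/2}) E[X] diverges (above the triangle threshold p ~ 1/n).


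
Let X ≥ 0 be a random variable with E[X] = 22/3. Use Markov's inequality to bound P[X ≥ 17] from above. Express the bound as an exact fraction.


μ = E[X] = 22/3, a = 17.
Markov: P[X ≥ 17] ≤ μ/a = (22/3)/17 = 22/51.
Numerically: ≈ 0.431.
(Since a = 17 > μ = 7.333, the bound 22/51 is < 1 and informative.)

P[X ≥ 17] ≤ 22/51 ≈ 0.431.


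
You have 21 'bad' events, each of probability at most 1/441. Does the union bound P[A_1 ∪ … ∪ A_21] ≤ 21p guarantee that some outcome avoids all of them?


Union bound: P[∪_{i=1}^{21} A_i] ≤ Σ_i P[A_i] ≤ 21·p = 21·(1/441) = 1/21.
Numerically: 1/21 ≈ 0.0476.
Is 1/21 < 1? YES.
Since P[∪ A_i] ≤ 1/21 < 1, the complement has P[∩ A_i^c] ≥ 1 − 1/21 = 20/21 > 0, so some outcome avoids every A_i.

21·p = 1/21 ≈ 0.0476; existence CERTIFIED by the union bound.


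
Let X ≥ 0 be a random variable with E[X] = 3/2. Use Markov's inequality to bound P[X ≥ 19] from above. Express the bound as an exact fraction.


μ = E[X] = 3/2, a = 19.
Markov: P[X ≥ 19] ≤ μ/a = (3/2)/19 = 3/38.
Numerically: ≈ 0.0789.
(Since a = 19 > μ = 1.5000, the bound 3/38 is < 1 and informative.)

P[X ≥ 19] ≤ 3/38 ≈ 0.0789.


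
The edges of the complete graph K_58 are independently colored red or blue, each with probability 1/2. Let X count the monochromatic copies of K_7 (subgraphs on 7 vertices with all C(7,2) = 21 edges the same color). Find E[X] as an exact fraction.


Let X = Σ_S X_S over the C(58, 7) = 300674088 subsets S of size 7, where X_S = 1 if the K_7 on S is monochromatic.
For a fixed S, the K_7 on S has C(7, 2) = 21 edges. P[all 21 edges red] = (1/2)^21, and likewise for blue, so P[monochromatic] = 2·(1/2)^21 = 2^{1 − 21} = 1/1048576.
By linearity: E[X] = C(58, 7) · 2^{1 − 21} = 300674088 · 1/1048576 = 37584261/131072.
Numerically: E[X] ≈ 286.7452.

E[X] = C(58,7)·2^(1−C(7,2)) = 37584261/131072 ≈ 286.7452.


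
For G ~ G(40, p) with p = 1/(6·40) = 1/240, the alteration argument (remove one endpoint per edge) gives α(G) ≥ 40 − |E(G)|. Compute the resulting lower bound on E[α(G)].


E[|E(G)|] = C(40, 2)·p = 780 · (1/240) = 13/4.
E[α(G)] ≥ n − E[|E(G)|] = 40 − 13/4 = 147/4.
Numerically: ≈ 36.75000.
(This is only a lower bound; the true E[α(G)] may be larger.)

E[α(G)] ≥ 147/4 ≈ 36.75000.


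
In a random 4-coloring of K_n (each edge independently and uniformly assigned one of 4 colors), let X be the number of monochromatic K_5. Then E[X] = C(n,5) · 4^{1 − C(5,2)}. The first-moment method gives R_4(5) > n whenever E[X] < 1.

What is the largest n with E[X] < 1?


We need C(n, 5) · 4^{1 − 10} < 1, i.e. C(n, 5) < 4^{10 − 1} = 262144.
Check values of n near the boundary:
  n = 29: C(29, 5) = 118755; 118755 < 262144? YES
  n = 30: C(30, 5) = 142506; 142506 < 262144? YES
  n = 31: C(31, 5) = 169911; 169911 < 262144? YES
  n = 32: C(32, 5) = 201376; 201376 < 262144? YES
  n = 33: C(33, 5) = 237336; 237336 < 262144? YES
  n = 34: C(34, 5) = 278256; 278256 < 262144? NO
The largest n with C(n, 5) < 262144 is n = 33 (where E[X] = 29667/32768 ≈ 0.9053650). Hence R_4(5) > 33, i.e. R_4(5) ≥ 34.

Largest n = 33; hence R_4(5) > 33.


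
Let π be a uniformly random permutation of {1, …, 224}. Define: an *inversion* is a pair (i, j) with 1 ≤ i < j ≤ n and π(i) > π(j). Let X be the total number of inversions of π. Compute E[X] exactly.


Write X = Σ X_I over the C(224, 2) = 24976 pairs i < j, with X_I the indicator of one inversion.
There are 24976 indicators.
For each fixed pair i < j, the values π(i) and π(j) are two distinct elements of {1, …, 224} in uniformly random order; by symmetry P[π(i) > π(j)] = 1/2.
By linearity: E[X] = 24976 · (1/2) = C(224, 2) · (1/2) = 24976/2 = 12488 ≈ 12488.000.

E[X] = 12488 = 12488.000.


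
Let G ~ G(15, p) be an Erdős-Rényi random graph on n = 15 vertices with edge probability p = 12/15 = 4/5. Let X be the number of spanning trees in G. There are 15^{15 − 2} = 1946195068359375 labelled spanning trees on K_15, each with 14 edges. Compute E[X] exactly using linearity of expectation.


K_15 has 15^{15 − 2} = 1946195068359375 labelled spanning trees.
For each such spanning tree H, let X_H = 1 if all 14 edges of H are present in G. Then P[X_H = 1] = p^{14} = (4/5)^{14} = 268435456/6103515625.
By linearity of expectation: E[X] = Σ_H E[X_H] = 1946195068359375 · p^{14} = 1946195068359375 · 268435456/6103515625 = 427972821516288/5.
Numerically: E[X] ≈ 8.56e+13.

E[X] = 1946195068359375 · (4/5)^{14} = 427972821516288/5 ≈ 8.56e+13.


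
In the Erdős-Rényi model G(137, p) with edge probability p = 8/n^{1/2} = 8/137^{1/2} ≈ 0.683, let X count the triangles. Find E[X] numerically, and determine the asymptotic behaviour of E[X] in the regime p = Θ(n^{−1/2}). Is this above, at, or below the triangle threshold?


Number of potential triangles: C(137, 3) = 419220.
Each occurs with probability p³ ≈ (0.683)³ ≈ 3.19293e-01.
By linearity: E[X] = C(137, 3)·p³ ≈ 419220 · 3.19293e-01 ≈ 133853.923.
Since α = 1/2 < 1, p = c/n^{1/2} ≫ 1/n is above the triangle threshold p ~ 1/n. Asymptotically E[X] ~ (c³/6)·n^{3(1−α)} = (8³/6)·n^{1.5} → ∞; triangles are abundant w.h.p.

E[X] ≈ 133853.923; in regime p = Θ(1/n^{1/2}) E[X] diverges (above the triangle threshold p ~ 1/n).


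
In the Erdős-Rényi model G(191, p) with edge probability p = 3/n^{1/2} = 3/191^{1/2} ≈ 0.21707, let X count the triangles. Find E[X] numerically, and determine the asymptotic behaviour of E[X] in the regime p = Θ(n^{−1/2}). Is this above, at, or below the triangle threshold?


Number of potential triangles: C(191, 3) = 1143135.
Each occurs with probability p³ ≈ (0.21707)³ ≈ 1.0228542e-02.
By linearity: E[X] = C(191, 3)·p³ ≈ 1143135 · 1.0228542e-02 ≈ 11692.60383.
Since α = 1/2 < 1, p = c/n^{1/2} ≫ 1/n is above the triangle threshold p ~ 1/n. Asymptotically E[X] ~ (c³/6)·n^{3(1−α)} = (3³/6)·n^{1.5} → ∞; triangles are abundant w.h.p.

E[X] ≈ 11692.60383; in regime p = Θ(1/n^{1/2}) E[X] diverges (above the triangle threshold p ~ 1/n).


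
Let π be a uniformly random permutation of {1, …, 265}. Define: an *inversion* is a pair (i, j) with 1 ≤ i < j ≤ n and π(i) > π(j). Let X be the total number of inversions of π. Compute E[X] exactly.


Write X = Σ X_I over the C(265, 2) = 34980 pairs i < j, with X_I the indicator of one inversion.
There are 34980 indicators.
For each fixed pair i < j, the values π(i) and π(j) are two distinct elements of {1, …, 265} in uniformly random order; by symmetry P[π(i) > π(j)] = 1/2.
By linearity: E[X] = 34980 · (1/2) = C(265, 2) · (1/2) = 34980/2 = 17490 ≈ 17490.00000.

E[X] = 17490 = 17490.00000.


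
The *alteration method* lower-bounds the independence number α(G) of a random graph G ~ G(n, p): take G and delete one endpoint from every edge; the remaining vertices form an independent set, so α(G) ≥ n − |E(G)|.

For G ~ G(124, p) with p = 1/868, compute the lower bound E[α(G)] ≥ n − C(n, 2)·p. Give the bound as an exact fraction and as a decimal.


E[|E(G)|] = C(124, 2)·p = 7626 · (1/868) = 123/14.
E[α(G)] ≥ n − E[|E(G)|] = 124 − 123/14 = 1613/14.
Numerically: ≈ 115.2143.
(This is only a lower bound; the true E[α(G)] may be larger.)

E[α(G)] ≥ 1613/14 ≈ 115.2143.


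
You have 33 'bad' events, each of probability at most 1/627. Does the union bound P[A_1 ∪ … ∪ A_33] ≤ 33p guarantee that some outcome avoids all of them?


Union bound: P[∪_{i=1}^{33} A_i] ≤ Σ_i P[A_i] ≤ 33·p = 33·(1/627) = 1/19.
Numerically: 1/19 ≈ 0.052632.
Is 1/19 < 1? YES.
Since P[∪ A_i] ≤ 1/19 < 1, the complement has P[∩ A_i^c] ≥ 1 − 1/19 = 18/19 > 0, so some outcome avoids every A_i.

33·p = 1/19 ≈ 0.052632; existence CERTIFIED by the union bound.


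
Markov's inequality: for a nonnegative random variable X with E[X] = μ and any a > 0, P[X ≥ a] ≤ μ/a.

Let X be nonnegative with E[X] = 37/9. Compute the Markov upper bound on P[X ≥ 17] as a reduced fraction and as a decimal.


μ = E[X] = 37/9, a = 17.
Markov: P[X ≥ 17] ≤ μ/a = (37/9)/17 = 37/153.
Numerically: ≈ 0.24183.
(Since a = 17 > μ = 4.11111, the bound 37/153 is < 1 and informative.)

P[X ≥ 17] ≤ 37/153 ≈ 0.24183.


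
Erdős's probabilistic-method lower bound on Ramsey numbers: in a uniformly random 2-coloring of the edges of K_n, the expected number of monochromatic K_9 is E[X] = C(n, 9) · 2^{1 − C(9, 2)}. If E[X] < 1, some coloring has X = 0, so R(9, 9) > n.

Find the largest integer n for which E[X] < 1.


We need C(n, 9) · 2^{1 − 36} < 1, i.e. C(n, 9) < 2^{36 − 1} = 34359738368.
Check values of n near the boundary:
  n = 60: C(60, 9) = 14783142660; 14783142660 < 34359738368? YES
  n = 61: C(61, 9) = 17341763505; 17341763505 < 34359738368? YES
  n = 62: C(62, 9) = 20286591270; 20286591270 < 34359738368? YES
  n = 63: C(63, 9) = 23667689815; 23667689815 < 34359738368? YES
  n = 64: C(64, 9) = 27540584512; 27540584512 < 34359738368? YES
  n = 65: C(65, 9) = 31966749880; 31966749880 < 34359738368? YES
  n = 66: C(66, 9) = 37014131440; 37014131440 < 34359738368? NO
  n = 67: C(67, 9) = 42757703560; 42757703560 < 34359738368? NO
The largest n with C(n, 9) < 34359738368 is n = 65 (where E[X] = 3995843735/4294967296 ≈ 0.9303549). Hence R(9, 9) > 65, i.e. R(9, 9) ≥ 66.

Largest n = 65; hence R(9, 9) > 65.


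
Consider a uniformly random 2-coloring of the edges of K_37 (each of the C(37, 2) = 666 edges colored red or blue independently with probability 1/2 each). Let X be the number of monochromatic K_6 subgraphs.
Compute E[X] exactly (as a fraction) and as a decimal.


Let X = Σ_S X_S over the C(37, 6) = 2324784 subsets S of size 6, where X_S = 1 if the K_6 on S is monochromatic.
For a fixed S, the K_6 on S has C(6, 2) = 15 edges. P[all 15 edges red] = (1/2)^15, and likewise for blue, so P[monochromatic] = 2·(1/2)^15 = 2^{1 − 15} = 1/16384.
By linearity of expectation: E[X] = C(37, 6) · 2^{1 − 15} = 2324784 · 1/16384 = 145299/1024.
Numerically: E[X] ≈ 141.893555.

E[X] = C(37,6)·2^(1−C(6,2)) = 145299/1024 ≈ 141.893555.


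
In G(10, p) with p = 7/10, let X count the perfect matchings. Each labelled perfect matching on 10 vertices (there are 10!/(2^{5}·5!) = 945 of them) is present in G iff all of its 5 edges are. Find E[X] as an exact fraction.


K_10 has 10!/(2^{5}·5!) = 945 labelled perfect matchings.
For each such perfect matching H, let X_H = 1 if all 5 edges of H are present in G. Then P[X_H = 1] = p^{5} = (7/10)^{5} = 16807/100000.
By linearity: E[X] = Σ_H E[X_H] = 945 · p^{5} = 945 · 16807/100000 = 3176523/20000.
Numerically: E[X] ≈ 159.

E[X] = 945 · (7/10)^{5} = 3176523/20000 ≈ 159.


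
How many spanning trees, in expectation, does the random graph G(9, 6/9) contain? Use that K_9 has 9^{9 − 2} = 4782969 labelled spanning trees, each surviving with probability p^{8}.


K_9 has 9^{9 − 2} = 4782969 labelled spanning trees.
For each such spanning tree H, let X_H = 1 if all 8 edges of H are present in G. Then P[X_H = 1] = p^{8} = (2/3)^{8} = 256/6561.
Summing the indicators: E[X] = Σ_H E[X_H] = 4782969 · p^{8} = 4782969 · 256/6561 = 186624.
Numerically: E[X] ≈ 1.8662e+05.

E[X] = 4782969 · (2/3)^{8} = 186624 ≈ 1.8662e+05.


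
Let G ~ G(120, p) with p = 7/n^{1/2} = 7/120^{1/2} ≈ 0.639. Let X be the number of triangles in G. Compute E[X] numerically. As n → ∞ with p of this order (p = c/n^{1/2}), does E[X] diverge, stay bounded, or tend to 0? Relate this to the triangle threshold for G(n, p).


Number of potential triangles: C(120, 3) = 280840.
Each occurs with probability p³ ≈ (0.639)³ ≈ 2.609289e-01.
By linearity: E[X] = C(120, 3)·p³ ≈ 280840 · 2.609289e-01 ≈ 73279.2837.
Since α = 1/2 < 1, p = c/n^{1/2} ≫ 1/n is above the triangle threshold p ~ 1/n. Asymptotically E[X] ~ (c³/6)·n^{3(1−α)} = (7³/6)·n^{1.5} → ∞; triangles are abundant w.h.p.

E[X] ≈ 73279.2837; in regime p = Θ(1/n^{1/2}) E[X] diverges (above the triangle threshold p ~ 1/n).


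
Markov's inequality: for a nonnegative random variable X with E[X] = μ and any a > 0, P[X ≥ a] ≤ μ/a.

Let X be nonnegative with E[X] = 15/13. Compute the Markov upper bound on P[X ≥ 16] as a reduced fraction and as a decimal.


μ = E[X] = 15/13, a = 16.
Markov: P[X ≥ 16] ≤ μ/a = (15/13)/16 = 15/208.
Numerically: ≈ 0.072115.
(Since a = 16 > μ = 1.153846, the bound 15/208 is < 1 and informative.)

P[X ≥ 16] ≤ 15/208 ≈ 0.072115.


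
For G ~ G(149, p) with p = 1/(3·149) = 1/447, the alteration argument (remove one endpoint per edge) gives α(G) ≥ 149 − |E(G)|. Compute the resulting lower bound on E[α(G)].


E[|E(G)|] = C(149, 2)·p = 11026 · (1/447) = 74/3.
E[α(G)] ≥ n − E[|E(G)|] = 149 − 74/3 = 373/3.
Numerically: ≈ 124.333333.
(This is only a lower bound; the true E[α(G)] may be larger.)

E[α(G)] ≥ 373/3 ≈ 124.333333.


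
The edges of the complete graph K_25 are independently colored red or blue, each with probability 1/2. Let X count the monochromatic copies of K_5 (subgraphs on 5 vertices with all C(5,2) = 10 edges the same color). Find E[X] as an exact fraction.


Let X = Σ_S X_S over the C(25, 5) = 53130 subsets S of size 5, where X_S = 1 if the K_5 on S is monochromatic.
For a fixed S, the K_5 on S has C(5, 2) = 10 edges. P[all 10 edges red] = (1/2)^10, and likewise for blue, so P[monochromatic] = 2·(1/2)^10 = 2^{1 − 10} = 1/512.
Summing: E[X] = C(25, 5) · 2^{1 − 10} = 53130 · 1/512 = 26565/256.
Numerically: E[X] ≈ 103.76953.

E[X] = C(25,5)·2^(1−C(5,2)) = 26565/256 ≈ 103.76953.


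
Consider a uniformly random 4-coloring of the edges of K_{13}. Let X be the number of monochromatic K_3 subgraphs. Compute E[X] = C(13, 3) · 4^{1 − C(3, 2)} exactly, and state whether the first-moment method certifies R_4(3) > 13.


E[X] = C(13, 3) · 4^{1 − 3} = 286 · 4^{−2} = 286/16.
As a reduced fraction: E[X] = 143/8 ≈ 17.875000.
Is E[X] < 1? NO.
Since E[X] ≥ 1, the first-moment bound is inconclusive at n = 13; it does NOT by itself certify R_4(3) > 13.

E[X] = 143/8 ≈ 17.875000; E[X] ≥ 1; first-moment method inconclusive here.


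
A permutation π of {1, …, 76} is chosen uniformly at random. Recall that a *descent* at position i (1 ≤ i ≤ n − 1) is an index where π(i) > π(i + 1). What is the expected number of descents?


Write X = Σ X_I over i = 1, …, 75, with X_I the indicator of one descent.
There are 75 indicators.
For each fixed i, the pair (π(i), π(i+1)) is a uniformly random ordered pair of distinct values from {1, …, 76}; by symmetry P[π(i) > π(i+1)] = 1/2.
By linearity: E[X] = 75 · (1/2) = (76 − 1) · (1/2) = 75/2 ≈ 37.500.

E[X] = 75/2 = 37.500.


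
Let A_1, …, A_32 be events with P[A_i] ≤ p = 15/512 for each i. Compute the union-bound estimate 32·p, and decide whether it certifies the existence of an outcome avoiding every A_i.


Union bound: P[∪_{i=1}^{32} A_i] ≤ Σ_i P[A_i] ≤ 32·p = 32·(15/512) = 15/16.
Numerically: 15/16 ≈ 0.9375000.
Is 15/16 < 1? YES.
Since P[∪ A_i] ≤ 15/16 < 1, the complement has P[∩ A_i^c] ≥ 1 − 15/16 = 1/16 > 0, so some outcome avoids every A_i.

32·p = 15/16 ≈ 0.9375000; existence CERTIFIED by the union bound.


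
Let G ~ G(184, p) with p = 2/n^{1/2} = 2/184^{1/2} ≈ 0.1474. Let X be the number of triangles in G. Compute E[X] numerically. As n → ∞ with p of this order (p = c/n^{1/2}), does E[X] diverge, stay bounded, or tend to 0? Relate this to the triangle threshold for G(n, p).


Number of potential triangles: C(184, 3) = 1021384.
Each occurs with probability p³ ≈ (0.1474)³ ≈ 3.205260e-03.
By linearity: E[X] = C(184, 3)·p³ ≈ 1021384 · 3.205260e-03 ≈ 3273.8012.
Since α = 1/2 < 1, p = c/n^{1/2} ≫ 1/n is above the triangle threshold p ~ 1/n. Asymptotically E[X] ~ (c³/6)·n^{3(1−α)} = (2³/6)·n^{1.5} → ∞; triangles are abundant w.h.p.

E[X] ≈ 3273.8012; in regime p = Θ(1/n^{1/2}) E[X] diverges (above the triangle threshold p ~ 1/n).


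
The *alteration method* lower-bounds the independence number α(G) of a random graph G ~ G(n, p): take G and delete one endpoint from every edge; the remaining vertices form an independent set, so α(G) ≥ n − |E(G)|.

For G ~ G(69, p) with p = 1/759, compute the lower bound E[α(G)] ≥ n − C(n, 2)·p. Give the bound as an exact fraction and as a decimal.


E[|E(G)|] = C(69, 2)·p = 2346 · (1/759) = 34/11.
E[α(G)] ≥ n − E[|E(G)|] = 69 − 34/11 = 725/11.
Numerically: ≈ 65.9091.
(This is only a lower bound; the true E[α(G)] may be larger.)

E[α(G)] ≥ 725/11 ≈ 65.9091.


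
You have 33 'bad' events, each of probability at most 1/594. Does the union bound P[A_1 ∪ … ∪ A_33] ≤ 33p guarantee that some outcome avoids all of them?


Union bound: P[∪_{i=1}^{33} A_i] ≤ Σ_i P[A_i] ≤ 33·p = 33·(1/594) = 1/18.
Numerically: 1/18 ≈ 0.055556.
Is 1/18 < 1? YES.
Since P[∪ A_i] ≤ 1/18 < 1, the complement has P[∩ A_i^c] ≥ 1 − 1/18 = 17/18 > 0, so some outcome avoids every A_i.

33·p = 1/18 ≈ 0.055556; existence CERTIFIED by the union bound.


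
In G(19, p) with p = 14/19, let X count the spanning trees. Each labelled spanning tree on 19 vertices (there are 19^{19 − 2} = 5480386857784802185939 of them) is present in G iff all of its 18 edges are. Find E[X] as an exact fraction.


K_19 has 19^{19 − 2} = 5480386857784802185939 labelled spanning trees.
For each such spanning tree H, let X_H = 1 if all 18 edges of H are present in G. Then P[X_H = 1] = p^{18} = (14/19)^{18} = 426878854210636742656/104127350297911241532841.
By linearity: E[X] = Σ_H E[X_H] = 5480386857784802185939 · p^{18} = 5480386857784802185939 · 426878854210636742656/104127350297911241532841 = 426878854210636742656/19.
Numerically: E[X] ≈ 2.247e+19.

E[X] = 5480386857784802185939 · (14/19)^{18} = 426878854210636742656/19 ≈ 2.247e+19.


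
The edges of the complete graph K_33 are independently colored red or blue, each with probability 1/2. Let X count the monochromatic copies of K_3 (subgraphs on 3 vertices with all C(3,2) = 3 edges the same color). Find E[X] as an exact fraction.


Let X = Σ_S X_S over the C(33, 3) = 5456 subsets S of size 3, where X_S = 1 if the K_3 on S is monochromatic.
For a fixed S, the K_3 on S has C(3, 2) = 3 edges. P[all 3 edges red] = (1/2)^3, and likewise for blue, so P[monochromatic] = 2·(1/2)^3 = 2^{1 − 3} = 1/4.
By linearity of expectation: E[X] = C(33, 3) · 2^{1 − 3} = 5456 · 1/4 = 1364.
Numerically: E[X] ≈ 1364.000.

E[X] = C(33,3)·2^(1−C(3,2)) = 1364 ≈ 1364.000.


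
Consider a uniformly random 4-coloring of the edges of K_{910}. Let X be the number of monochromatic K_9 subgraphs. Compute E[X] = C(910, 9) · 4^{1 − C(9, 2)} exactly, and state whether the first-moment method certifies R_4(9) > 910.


E[X] = C(910, 9) · 4^{1 − 36} = 1133378248346922788210 · 4^{−35} = 1133378248346922788210/1180591620717411303424.
As a reduced fraction: E[X] = 566689124173461394105/590295810358705651712 ≈ 0.960.
Is E[X] < 1? YES.
Since E[X] < 1, there exists a 4-coloring of K_{910} with no monochromatic K_9; hence R_4(9) > 910.

E[X] = 566689124173461394105/590295810358705651712 ≈ 0.960; E[X] < 1, so R_4(9) > 910.


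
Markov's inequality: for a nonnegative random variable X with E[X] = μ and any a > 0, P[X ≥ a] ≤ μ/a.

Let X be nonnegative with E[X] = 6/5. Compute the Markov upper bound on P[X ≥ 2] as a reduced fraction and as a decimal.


μ = E[X] = 6/5, a = 2.
Markov: P[X ≥ 2] ≤ μ/a = (6/5)/2 = 3/5.
Numerically: ≈ 0.60000.
(Since a = 2 > μ = 1.20000, the bound 3/5 is < 1 and informative.)

P[X ≥ 2] ≤ 3/5 ≈ 0.60000.


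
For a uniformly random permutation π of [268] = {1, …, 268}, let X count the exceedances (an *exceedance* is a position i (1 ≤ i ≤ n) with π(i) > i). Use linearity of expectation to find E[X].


Write X = Σ_{i=1}^{268} X_i, where X_i = 1_{π(i) > i}.
For each fixed i, π(i) is uniform over {1, …, 268} (marginal of a uniform permutation), so P[π(i) > i] = (n − i)/n. Summing: Σ_{i=1}^{268} (n − i)/n = (0 + 1 + … + 267)/268 = 268(268 − 1)/(2·268) = (268 − 1)/2.
Hence E[X] = Σ_{i=1}^{268} (268 − i)/268 = 267/2 ≈ 133.500.

E[X] = 267/2 = 133.500.


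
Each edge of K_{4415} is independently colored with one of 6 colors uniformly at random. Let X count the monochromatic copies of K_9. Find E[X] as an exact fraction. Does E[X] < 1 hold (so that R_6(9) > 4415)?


E[X] = C(4415, 9) · 6^{1 − 36} = 1742086910069196051229123255 · 6^{−35} = 1742086910069196051229123255/1719070799748422591028658176.
As a reduced fraction: E[X] = 1742086910069196051229123255/1719070799748422591028658176 ≈ 1.0133887.
Is E[X] < 1? NO.
Since E[X] ≥ 1, the first-moment bound is inconclusive at n = 4415; it does NOT by itself certify R_6(9) > 4415.

E[X] = 1742086910069196051229123255/1719070799748422591028658176 ≈ 1.0133887; E[X] ≥ 1; first-moment method inconclusive here.


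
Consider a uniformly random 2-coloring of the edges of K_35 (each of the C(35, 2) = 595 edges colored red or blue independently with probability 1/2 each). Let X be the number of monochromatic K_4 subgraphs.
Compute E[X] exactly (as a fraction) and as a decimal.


Let X = Σ_S X_S over the C(35, 4) = 52360 subsets S of size 4, where X_S = 1 if the K_4 on S is monochromatic.
For a fixed S, the K_4 on S has C(4, 2) = 6 edges. P[all 6 edges red] = (1/2)^6, and likewise for blue, so P[monochromatic] = 2·(1/2)^6 = 2^{1 − 6} = 1/32.
By linearity: E[X] = C(35, 4) · 2^{1 − 6} = 52360 · 1/32 = 6545/4.
Numerically: E[X] ≈ 1636.25000.

E[X] = C(35,4)·2^(1−C(4,2)) = 6545/4 ≈ 1636.25000.


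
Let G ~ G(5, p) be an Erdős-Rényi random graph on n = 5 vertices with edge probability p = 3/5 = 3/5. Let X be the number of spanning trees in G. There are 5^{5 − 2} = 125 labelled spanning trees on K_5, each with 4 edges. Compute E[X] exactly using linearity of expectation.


K_5 has 5^{5 − 2} = 125 labelled spanning trees.
For each such spanning tree H, let X_H = 1 if all 4 edges of H are present in G. Then P[X_H = 1] = p^{4} = (3/5)^{4} = 81/625.
By linearity: E[X] = Σ_H E[X_H] = 125 · p^{4} = 125 · 81/625 = 81/5.
Numerically: E[X] ≈ 16.2.

E[X] = 125 · (3/5)^{4} = 81/5 ≈ 16.2.


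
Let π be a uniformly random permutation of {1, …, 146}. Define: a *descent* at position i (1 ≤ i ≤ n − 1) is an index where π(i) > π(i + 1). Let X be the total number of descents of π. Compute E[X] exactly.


Write X = Σ X_I over i = 1, …, 145, with X_I the indicator of one descent.
There are 145 indicators.
For each fixed i, the pair (π(i), π(i+1)) is a uniformly random ordered pair of distinct values from {1, …, 146}; by symmetry P[π(i) > π(i+1)] = 1/2.
By linearity: E[X] = 145 · (1/2) = (146 − 1) · (1/2) = 145/2 ≈ 72.50000.

E[X] = 145/2 = 72.50000.


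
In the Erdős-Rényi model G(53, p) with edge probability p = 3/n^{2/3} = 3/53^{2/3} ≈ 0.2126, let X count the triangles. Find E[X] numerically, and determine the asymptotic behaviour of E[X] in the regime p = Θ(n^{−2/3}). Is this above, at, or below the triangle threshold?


Number of potential triangles: C(53, 3) = 23426.
Each occurs with probability p³ ≈ (0.2126)³ ≈ 9.611962e-03.
By linearity: E[X] = C(53, 3)·p³ ≈ 23426 · 9.611962e-03 ≈ 225.1698.
Since α = 2/3 < 1, p = c/n^{2/3} ≫ 1/n is above the triangle threshold p ~ 1/n. Asymptotically E[X] ~ (c³/6)·n^{3(1−α)} = (3³/6)·n^{1} → ∞; triangles are abundant w.h.p.

E[X] ≈ 225.1698; in regime p = Θ(1/n^{2/3}) E[X] diverges (above the triangle threshold p ~ 1/n).


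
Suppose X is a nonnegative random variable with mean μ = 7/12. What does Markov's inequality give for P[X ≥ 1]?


μ = E[X] = 7/12, a = 1.
Markov: P[X ≥ 1] ≤ μ/a = (7/12)/1 = 7/12.
Numerically: ≈ 0.583333.
(Since a = 1 > μ = 0.583333, the bound 7/12 is < 1 and informative.)

P[X ≥ 1] ≤ 7/12 ≈ 0.583333.


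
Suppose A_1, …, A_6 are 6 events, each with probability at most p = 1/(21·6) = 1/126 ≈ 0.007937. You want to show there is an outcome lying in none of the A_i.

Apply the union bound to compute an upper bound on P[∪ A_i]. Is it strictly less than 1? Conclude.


Union bound: P[∪_{i=1}^{6} A_i] ≤ Σ_i P[A_i] ≤ 6·p = 6·(1/126) = 1/21.
Numerically: 1/21 ≈ 0.047619.
Is 1/21 < 1? YES.
Since P[∪ A_i] ≤ 1/21 < 1, the complement has P[∩ A_i^c] ≥ 1 − 1/21 = 20/21 > 0, so some outcome avoids every A_i.

6·p = 1/21 ≈ 0.047619; existence CERTIFIED by the union bound.


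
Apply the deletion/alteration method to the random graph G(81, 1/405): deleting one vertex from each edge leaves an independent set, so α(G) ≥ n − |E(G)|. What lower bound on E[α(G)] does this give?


E[|E(G)|] = C(81, 2)·p = 3240 · (1/405) = 8.
E[α(G)] ≥ n − E[|E(G)|] = 81 − 8 = 73.
Numerically: ≈ 73.00000.
(This is only a lower bound; the true E[α(G)] may be larger.)

E[α(G)] ≥ 73 ≈ 73.00000.


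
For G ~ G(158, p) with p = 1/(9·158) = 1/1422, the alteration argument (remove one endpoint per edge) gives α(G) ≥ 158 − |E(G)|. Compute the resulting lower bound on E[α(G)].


E[|E(G)|] = C(158, 2)·p = 12403 · (1/1422) = 157/18.
E[α(G)] ≥ n − E[|E(G)|] = 158 − 157/18 = 2687/18.
Numerically: ≈ 149.2778.
(This is only a lower bound; the true E[α(G)] may be larger.)

E[α(G)] ≥ 2687/18 ≈ 149.2778.


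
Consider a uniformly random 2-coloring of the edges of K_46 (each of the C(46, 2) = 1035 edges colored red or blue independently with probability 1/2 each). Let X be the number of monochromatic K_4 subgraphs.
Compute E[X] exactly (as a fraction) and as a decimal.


Let X = Σ_S X_S over the C(46, 4) = 163185 subsets S of size 4, where X_S = 1 if the K_4 on S is monochromatic.
For a fixed S, the K_4 on S has C(4, 2) = 6 edges. P[all 6 edges red] = (1/2)^6, and likewise for blue, so P[monochromatic] = 2·(1/2)^6 = 2^{1 − 6} = 1/32.
By linearity: E[X] = C(46, 4) · 2^{1 − 6} = 163185 · 1/32 = 163185/32.
Numerically: E[X] ≈ 5099.531.

E[X] = C(46,4)·2^(1−C(4,2)) = 163185/32 ≈ 5099.531.


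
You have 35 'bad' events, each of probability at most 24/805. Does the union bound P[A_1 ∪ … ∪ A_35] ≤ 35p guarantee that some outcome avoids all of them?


Union bound: P[∪_{i=1}^{35} A_i] ≤ Σ_i P[A_i] ≤ 35·p = 35·(24/805) = 24/23.
Numerically: 24/23 ≈ 1.0435.
Is 24/23 < 1? NO.
Since the bound 24/23 is ≥ 1, the union bound is uninformative here; it does NOT by itself certify existence.

35·p = 24/23 ≈ 1.0435; existence NOT certified by the union bound.


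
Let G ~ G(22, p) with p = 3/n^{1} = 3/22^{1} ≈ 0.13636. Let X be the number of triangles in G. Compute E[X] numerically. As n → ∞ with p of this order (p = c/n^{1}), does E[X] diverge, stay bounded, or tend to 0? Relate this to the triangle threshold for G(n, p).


Number of potential triangles: C(22, 3) = 1540.
Each occurs with probability p³ ≈ (0.13636)³ ≈ 2.5356875e-03.
By linearity: E[X] = C(22, 3)·p³ ≈ 1540 · 2.5356875e-03 ≈ 3.90496.
Here α = 1, so p = 3/n is exactly at the triangle threshold p ~ 1/n. Asymptotically E[X] → c³/6 = 3³/6 = 9/2 ≈ 4.50000, a bounded constant. In this regime the triangle count is asymptotically Poisson(c³/6).

E[X] ≈ 3.90496; in regime p = Θ(1/n^{1}) E[X] stays bounded (at the triangle threshold p ~ 1/n).


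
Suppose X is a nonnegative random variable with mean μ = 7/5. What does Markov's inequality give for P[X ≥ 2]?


μ = E[X] = 7/5, a = 2.
Markov: P[X ≥ 2] ≤ μ/a = (7/5)/2 = 7/10.
Numerically: ≈ 0.700000.
(Since a = 2 > μ = 1.400000, the bound 7/10 is < 1 and informative.)

P[X ≥ 2] ≤ 7/10 ≈ 0.700000.


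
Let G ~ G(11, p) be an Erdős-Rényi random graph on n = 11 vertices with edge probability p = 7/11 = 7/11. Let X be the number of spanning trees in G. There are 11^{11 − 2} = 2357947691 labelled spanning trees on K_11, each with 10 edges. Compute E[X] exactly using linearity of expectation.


K_11 has 11^{11 − 2} = 2357947691 labelled spanning trees.
For each such spanning tree H, let X_H = 1 if all 10 edges of H are present in G. Then P[X_H = 1] = p^{10} = (7/11)^{10} = 282475249/25937424601.
Summing the indicators: E[X] = Σ_H E[X_H] = 2357947691 · p^{10} = 2357947691 · 282475249/25937424601 = 282475249/11.
Numerically: E[X] ≈ 2.56796e+07.

E[X] = 2357947691 · (7/11)^{10} = 282475249/11 ≈ 2.56796e+07.


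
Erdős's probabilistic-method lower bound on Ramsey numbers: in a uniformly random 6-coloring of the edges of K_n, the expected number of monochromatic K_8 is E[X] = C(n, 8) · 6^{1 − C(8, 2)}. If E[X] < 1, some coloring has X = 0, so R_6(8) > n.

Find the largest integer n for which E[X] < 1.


We need C(n, 8) · 6^{1 − 28} < 1, i.e. C(n, 8) < 6^{28 − 1} = 1023490369077469249536.
Check values of n near the boundary:
  n = 1590: C(1590, 8) = 995397314198933813310; 995397314198933813310 < 1023490369077469249536? YES
  n = 1591: C(1591, 8) = 1000427749141189953870; 1000427749141189953870 < 1023490369077469249536? YES
  n = 1592: C(1592, 8) = 1005480414540892933435; 1005480414540892933435 < 1023490369077469249536? YES
  n = 1593: C(1593, 8) = 1010555394551193970323; 1010555394551193970323 < 1023490369077469249536? YES
  n = 1594: C(1594, 8) = 1015652773590544255167; 1015652773590544255167 < 1023490369077469249536? YES
  n = 1595: C(1595, 8) = 1020772636343363633895; 1020772636343363633895 < 1023490369077469249536? YES
  n = 1596: C(1596, 8) = 1025915067760710553965; 1025915067760710553965 < 1023490369077469249536? NO
  n = 1597: C(1597, 8) = 1031080153060953275445; 1031080153060953275445 < 1023490369077469249536? NO
  n = 1598: C(1598, 8) = 1036267977730442348529; 1036267977730442348529 < 1023490369077469249536? NO
The largest n with C(n, 8) < 1023490369077469249536 is n = 1595 (where E[X] = 113419181815929292655/113721152119718805504 ≈ 0.99734). Hence R_6(8) > 1595, i.e. R_6(8) ≥ 1596.

Largest n = 1595; hence R_6(8) > 1595.


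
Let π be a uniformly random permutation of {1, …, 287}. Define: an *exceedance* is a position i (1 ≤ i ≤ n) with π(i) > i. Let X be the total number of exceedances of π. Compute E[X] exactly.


Write X = Σ_{i=1}^{287} X_i, where X_i = 1_{π(i) > i}.
For each fixed i, π(i) is uniform over {1, …, 287} (marginal of a uniform permutation), so P[π(i) > i] = (n − i)/n. Summing: Σ_{i=1}^{287} (n − i)/n = (0 + 1 + … + 286)/287 = 287(287 − 1)/(2·287) = (287 − 1)/2.
Hence E[X] = Σ_{i=1}^{287} (287 − i)/287 = 143 ≈ 143.000.

E[X] = 143 = 143.000.


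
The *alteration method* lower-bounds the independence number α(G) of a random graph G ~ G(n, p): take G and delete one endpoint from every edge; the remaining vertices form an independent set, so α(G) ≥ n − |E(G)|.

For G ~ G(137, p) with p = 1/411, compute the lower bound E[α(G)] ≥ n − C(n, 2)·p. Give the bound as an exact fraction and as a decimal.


E[|E(G)|] = C(137, 2)·p = 9316 · (1/411) = 68/3.
E[α(G)] ≥ n − E[|E(G)|] = 137 − 68/3 = 343/3.
Numerically: ≈ 114.333333.
(This is only a lower bound; the true E[α(G)] may be larger.)

E[α(G)] ≥ 343/3 ≈ 114.333333.


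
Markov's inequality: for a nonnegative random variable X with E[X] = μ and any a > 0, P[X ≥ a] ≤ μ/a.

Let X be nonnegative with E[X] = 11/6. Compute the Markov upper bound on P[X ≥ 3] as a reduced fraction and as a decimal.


μ = E[X] = 11/6, a = 3.
Markov: P[X ≥ 3] ≤ μ/a = (11/6)/3 = 11/18.
Numerically: ≈ 0.611111.
(Since a = 3 > μ = 1.833333, the bound 11/18 is < 1 and informative.)

P[X ≥ 3] ≤ 11/18 ≈ 0.611111.


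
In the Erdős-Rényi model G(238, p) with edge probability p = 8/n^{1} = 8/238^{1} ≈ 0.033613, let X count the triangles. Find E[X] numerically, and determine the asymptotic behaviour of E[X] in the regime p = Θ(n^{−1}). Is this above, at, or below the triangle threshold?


Number of potential triangles: C(238, 3) = 2218636.
Each occurs with probability p³ ≈ (0.033613)³ ≈ 3.7978612e-05.
By linearity: E[X] = C(238, 3)·p³ ≈ 2218636 · 3.7978612e-05 ≈ 84.26072.
Here α = 1, so p = 8/n is exactly at the triangle threshold p ~ 1/n. Asymptotically E[X] → c³/6 = 8³/6 = 256/3 ≈ 85.33333, a bounded constant. In this regime the triangle count is asymptotically Poisson(c³/6).

E[X] ≈ 84.26072; in regime p = Θ(1/n^{1}) E[X] stays bounded (at the triangle threshold p ~ 1/n).


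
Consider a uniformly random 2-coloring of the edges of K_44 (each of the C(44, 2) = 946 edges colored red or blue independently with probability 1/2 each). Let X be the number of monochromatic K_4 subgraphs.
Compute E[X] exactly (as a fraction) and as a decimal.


Let X = Σ_S X_S over the C(44, 4) = 135751 subsets S of size 4, where X_S = 1 if the K_4 on S is monochromatic.
For a fixed S, the K_4 on S has C(4, 2) = 6 edges. P[all 6 edges red] = (1/2)^6, and likewise for blue, so P[monochromatic] = 2·(1/2)^6 = 2^{1 − 6} = 1/32.
By linearity: E[X] = C(44, 4) · 2^{1 − 6} = 135751 · 1/32 = 135751/32.
Numerically: E[X] ≈ 4242.218750.

E[X] = C(44,4)·2^(1−C(4,2)) = 135751/32 ≈ 4242.218750.


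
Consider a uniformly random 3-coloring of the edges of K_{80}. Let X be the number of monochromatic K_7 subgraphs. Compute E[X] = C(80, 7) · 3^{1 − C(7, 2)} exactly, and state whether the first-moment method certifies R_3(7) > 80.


E[X] = C(80, 7) · 3^{1 − 21} = 3176716400 · 3^{−20} = 3176716400/3486784401.
As a reduced fraction: E[X] = 3176716400/3486784401 ≈ 0.9111.
Is E[X] < 1? YES.
Since E[X] < 1, there exists a 3-coloring of K_{80} with no monochromatic K_7; hence R_3(7) > 80.

E[X] = 3176716400/3486784401 ≈ 0.9111; E[X] < 1, so R_3(7) > 80.


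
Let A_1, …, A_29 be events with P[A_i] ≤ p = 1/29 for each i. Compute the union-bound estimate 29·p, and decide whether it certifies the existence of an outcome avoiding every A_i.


Union bound: P[∪_{i=1}^{29} A_i] ≤ Σ_i P[A_i] ≤ 29·p = 29·(1/29) = 1.
Numerically: 1 ≈ 1.000.
Is 1 < 1? NO.
Since the bound 1 is ≥ 1, the union bound is uninformative here; it does NOT by itself certify existence.

29·p = 1 ≈ 1.000; existence NOT certified by the union bound.


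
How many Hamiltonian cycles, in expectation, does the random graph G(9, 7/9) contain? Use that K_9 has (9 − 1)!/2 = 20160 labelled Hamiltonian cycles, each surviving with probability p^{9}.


K_9 has (9 − 1)!/2 = 20160 labelled Hamiltonian cycles.
For each such Hamiltonian cycle H, let X_H = 1 if all 9 edges of H are present in G. Then P[X_H = 1] = p^{9} = (7/9)^{9} = 40353607/387420489.
Summing the indicators: E[X] = Σ_H E[X_H] = 20160 · p^{9} = 20160 · 40353607/387420489 = 90392079680/43046721.
Numerically: E[X] ≈ 2.1e+03.

E[X] = 20160 · (7/9)^{9} = 90392079680/43046721 ≈ 2.1e+03.


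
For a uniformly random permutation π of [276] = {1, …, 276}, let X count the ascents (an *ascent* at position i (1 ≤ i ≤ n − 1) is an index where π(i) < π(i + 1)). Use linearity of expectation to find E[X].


Write X = Σ X_I over i = 1, …, 275, with X_I the indicator of one ascent.
There are 275 indicators.
For each fixed i, the pair (π(i), π(i+1)) is a uniformly random ordered pair of distinct values from {1, …, 276}; by symmetry P[π(i) < π(i+1)] = 1/2.
By linearity: E[X] = 275 · (1/2) = (276 − 1) · (1/2) = 275/2 ≈ 137.500000.

E[X] = 275/2 = 137.500000.
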